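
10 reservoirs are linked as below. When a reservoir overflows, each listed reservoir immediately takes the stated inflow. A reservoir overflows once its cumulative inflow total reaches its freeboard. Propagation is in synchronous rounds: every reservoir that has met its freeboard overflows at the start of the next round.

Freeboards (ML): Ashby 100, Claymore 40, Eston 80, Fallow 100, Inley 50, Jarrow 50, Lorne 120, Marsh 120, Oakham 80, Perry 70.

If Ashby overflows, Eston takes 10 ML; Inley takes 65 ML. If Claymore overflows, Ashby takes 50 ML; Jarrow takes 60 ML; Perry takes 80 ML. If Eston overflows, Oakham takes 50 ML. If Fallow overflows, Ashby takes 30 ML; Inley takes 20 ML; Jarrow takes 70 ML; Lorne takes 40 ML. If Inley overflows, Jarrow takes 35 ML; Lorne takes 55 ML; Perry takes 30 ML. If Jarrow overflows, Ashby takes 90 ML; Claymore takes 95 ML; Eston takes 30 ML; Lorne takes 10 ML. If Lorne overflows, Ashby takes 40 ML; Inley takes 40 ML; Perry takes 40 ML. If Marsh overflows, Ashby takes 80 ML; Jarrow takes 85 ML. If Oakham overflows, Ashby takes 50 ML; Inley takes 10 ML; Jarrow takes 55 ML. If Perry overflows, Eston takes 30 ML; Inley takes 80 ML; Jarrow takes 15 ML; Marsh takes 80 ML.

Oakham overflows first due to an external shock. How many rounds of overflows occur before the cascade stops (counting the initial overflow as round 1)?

4

Round 1 — Oakham overflows (initial).
  Ashby: +50 → 50 < 100
  Inley: +10 → 10 < 50
  Jarrow: +55 → 55 ≥ 50
Round 2 — Jarrow overflows.
  Ashby: +90 → 140 ≥ 100
  Claymore: +95 → 95 ≥ 40
  Eston: +30 → 30 < 80
  Lorne: +10 → 10 < 120
Round 3 — Ashby, Claymore overflow.
  Eston: +10 → 40 < 80
  Inley: +65 → 75 ≥ 50
  Perry: +80 → 80 ≥ 70
Round 4 — Inley, Perry overflow.
  Eston: +30 → 70 < 80
  Lorne: +55 → 65 < 120
  Marsh: +80 → 80 < 120
No further overflows.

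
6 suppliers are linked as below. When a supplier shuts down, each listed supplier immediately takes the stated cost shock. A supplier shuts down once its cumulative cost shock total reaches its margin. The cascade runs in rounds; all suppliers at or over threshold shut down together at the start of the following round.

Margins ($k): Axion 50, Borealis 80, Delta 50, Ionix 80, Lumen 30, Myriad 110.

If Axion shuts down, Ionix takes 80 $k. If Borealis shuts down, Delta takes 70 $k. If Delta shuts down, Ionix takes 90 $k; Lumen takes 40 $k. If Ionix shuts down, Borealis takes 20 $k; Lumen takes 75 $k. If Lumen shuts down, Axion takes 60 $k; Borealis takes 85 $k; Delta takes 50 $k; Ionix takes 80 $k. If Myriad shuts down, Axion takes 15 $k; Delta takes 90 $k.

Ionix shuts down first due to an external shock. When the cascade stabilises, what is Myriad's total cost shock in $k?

0

Round 1 — Ionix shuts down (initial).
  Borealis: +20 → 20 < 80
  Lumen: +75 → 75 ≥ 30
Round 2 — Lumen shuts down.
  Axion: +60 → 60 ≥ 50
  Borealis: +85 → 105 ≥ 80
  Delta: +50 → 50 ≥ 50
Round 3 — Axion, Borealis, Delta shut down.
No further shutdowns.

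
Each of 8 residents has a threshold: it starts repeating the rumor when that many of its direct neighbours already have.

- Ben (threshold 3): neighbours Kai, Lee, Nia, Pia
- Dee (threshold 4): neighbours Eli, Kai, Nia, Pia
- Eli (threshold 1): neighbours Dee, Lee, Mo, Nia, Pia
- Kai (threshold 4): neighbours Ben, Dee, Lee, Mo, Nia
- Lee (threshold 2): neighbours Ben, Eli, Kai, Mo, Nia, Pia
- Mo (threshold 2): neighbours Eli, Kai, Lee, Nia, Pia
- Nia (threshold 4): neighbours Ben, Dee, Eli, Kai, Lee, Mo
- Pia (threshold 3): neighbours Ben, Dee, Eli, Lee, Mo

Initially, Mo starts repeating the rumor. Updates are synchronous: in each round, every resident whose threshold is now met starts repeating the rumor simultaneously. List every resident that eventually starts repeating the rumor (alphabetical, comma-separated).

Round 1 — Mo starts repeating the rumor (initial).
Round 2 — checking thresholds:
  Eli: 1 of 5 neighbours ≥ 1, starts repeating the rumor.
  Kai: 1 of 5 neighbours < 4, below threshold.
  Lee: 1 of 6 neighbours < 2, below threshold.
  Nia: 1 of 6 neighbours < 4, below threshold.
  Pia: 1 of 5 neighbours < 3, below threshold.
Round 3 — checking thresholds:
  Dee: 1 of 4 neighbours < 4, below threshold.
  Kai: 1 of 5 neighbours < 4, below threshold.
  Lee: 2 of 6 neighbours ≥ 2, starts repeating the rumor.
  Nia: 2 of 6 neighbours < 4, below threshold.
  Pia: 2 of 5 neighbours < 3, below threshold.
Round 4 — checking thresholds:
  Ben: 1 of 4 neighbours < 3, below threshold.
  Dee: 1 of 4 neighbours < 4, below threshold.
  Kai: 2 of 5 neighbours < 4, below threshold.
  Nia: 3 of 6 neighbours < 4, below threshold.
  Pia: 3 of 5 neighbours ≥ 3, starts repeating the rumor.
Round 5 — no new spreads; cascade stops.

Eli, Lee, Mo, Pia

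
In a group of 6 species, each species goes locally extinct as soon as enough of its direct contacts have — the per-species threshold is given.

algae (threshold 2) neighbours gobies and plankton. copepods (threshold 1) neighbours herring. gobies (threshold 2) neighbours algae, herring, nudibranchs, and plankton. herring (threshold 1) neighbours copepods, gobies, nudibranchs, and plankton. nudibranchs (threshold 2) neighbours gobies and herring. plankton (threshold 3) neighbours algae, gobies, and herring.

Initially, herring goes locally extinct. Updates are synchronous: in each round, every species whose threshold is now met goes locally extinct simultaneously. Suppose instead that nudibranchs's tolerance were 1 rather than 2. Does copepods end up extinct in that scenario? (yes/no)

With nudibranchs's tolerance at 1:
Round 1 — herring goes locally extinct (initial).
Round 2 — checking thresholds:
  copepods: 1 of 1 neighbours ≥ 1, goes locally extinct.
  gobies: 1 of 4 neighbours < 2, holds.
  nudibranchs: 1 of 2 neighbours ≥ 1, goes locally extinct.
  plankton: 1 of 3 neighbours < 3, holds.
Round 3 — checking thresholds:
  gobies: 2 of 4 neighbours ≥ 2, goes locally extinct.
  plankton: 1 of 3 neighbours < 3, holds.
Round 4 — no new extinctions; cascade stops.

yes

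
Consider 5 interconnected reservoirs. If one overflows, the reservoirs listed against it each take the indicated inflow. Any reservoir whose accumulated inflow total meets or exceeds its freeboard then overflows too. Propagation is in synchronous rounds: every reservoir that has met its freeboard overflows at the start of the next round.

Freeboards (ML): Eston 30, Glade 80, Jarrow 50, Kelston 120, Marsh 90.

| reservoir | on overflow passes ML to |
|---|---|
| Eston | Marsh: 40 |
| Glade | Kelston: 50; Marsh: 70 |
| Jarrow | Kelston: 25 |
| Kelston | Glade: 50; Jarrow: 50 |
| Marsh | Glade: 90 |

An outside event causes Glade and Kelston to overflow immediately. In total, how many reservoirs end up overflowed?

Round 1 — Glade, Kelston overflow (initial).
  Jarrow: +50 → 50 ≥ 50
  Marsh: +70 → 70 < 90
Round 2 — Jarrow overflows.
No further overflows.

3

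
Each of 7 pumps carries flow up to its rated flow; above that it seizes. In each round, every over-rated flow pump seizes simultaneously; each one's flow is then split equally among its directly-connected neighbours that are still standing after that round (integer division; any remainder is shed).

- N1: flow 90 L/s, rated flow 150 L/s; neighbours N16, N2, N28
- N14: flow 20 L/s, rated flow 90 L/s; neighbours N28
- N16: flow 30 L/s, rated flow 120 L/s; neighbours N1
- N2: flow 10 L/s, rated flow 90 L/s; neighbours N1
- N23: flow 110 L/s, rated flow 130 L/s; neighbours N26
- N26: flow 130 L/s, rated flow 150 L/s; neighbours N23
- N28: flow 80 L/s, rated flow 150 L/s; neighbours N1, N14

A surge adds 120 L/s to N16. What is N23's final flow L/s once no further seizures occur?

110

Round 1 — N16 at 150 > 120. N16 seizes.
  N16 sheds 150 L/s to N1: 150 each.
    N1: 90+150 = 240 > 150
Round 2 — N1 seizes.
  N1 sheds 240 L/s to N2, N28: 120 each.
    N2: 10+120 = 130 > 90
    N28: 80+120 = 200 > 150
Round 3 — N2, N28 seize.
  N2 sheds 130 L/s: no online neighbours, lost.
  N28 sheds 200 L/s to N14: 200 each.
    N14: 20+200 = 220 > 90
Round 4 — N14 seizes.
  N14 sheds 220 L/s: no online neighbours, lost.
No further seizures.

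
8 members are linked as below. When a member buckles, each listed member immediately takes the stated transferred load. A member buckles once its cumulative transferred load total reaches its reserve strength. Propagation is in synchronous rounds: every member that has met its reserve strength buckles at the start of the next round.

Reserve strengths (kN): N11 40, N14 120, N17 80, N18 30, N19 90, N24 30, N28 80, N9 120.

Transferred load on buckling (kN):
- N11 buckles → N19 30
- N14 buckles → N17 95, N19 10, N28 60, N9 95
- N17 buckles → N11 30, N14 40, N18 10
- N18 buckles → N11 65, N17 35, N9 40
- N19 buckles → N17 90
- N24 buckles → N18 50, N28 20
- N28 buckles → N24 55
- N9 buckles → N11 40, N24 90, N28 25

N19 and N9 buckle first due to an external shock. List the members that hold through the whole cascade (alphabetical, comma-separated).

Round 1 — N19, N9 buckle (initial).
  N11: +40 → 40 ≥ 40
  N17: +90 → 90 ≥ 80
  N24: +90 → 90 ≥ 30
  N28: +25 → 25 < 80
Round 2 — N11, N17, N24 buckle.
  N14: +40 → 40 < 120
  N18: +10+50 → 60 ≥ 30
  N28: +20 → 45 < 80
Round 3 — N18 buckles.
No further bucklings.

N14, N28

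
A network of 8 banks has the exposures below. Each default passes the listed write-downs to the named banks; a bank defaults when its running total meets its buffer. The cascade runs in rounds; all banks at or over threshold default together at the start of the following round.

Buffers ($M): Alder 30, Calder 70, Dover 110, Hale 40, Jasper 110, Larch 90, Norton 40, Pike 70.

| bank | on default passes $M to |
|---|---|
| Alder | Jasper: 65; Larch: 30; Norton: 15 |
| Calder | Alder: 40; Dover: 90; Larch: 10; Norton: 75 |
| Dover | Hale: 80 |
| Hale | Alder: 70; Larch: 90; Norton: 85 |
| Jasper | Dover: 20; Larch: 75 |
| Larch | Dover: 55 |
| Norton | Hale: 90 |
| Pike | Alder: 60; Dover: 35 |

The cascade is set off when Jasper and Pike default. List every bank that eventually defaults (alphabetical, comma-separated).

Alder, Dover, Hale, Jasper, Larch, Norton, Pike

Round 1 — Jasper, Pike default (initial).
  Alder: +60 → 60 ≥ 30
  Dover: +20+35 → 55 < 110
  Larch: +75 → 75 < 90
Round 2 — Alder defaults.
  Larch: +30 → 105 ≥ 90
  Norton: +15 → 15 < 40
Round 3 — Larch defaults.
  Dover: +55 → 110 ≥ 110
Round 4 — Dover defaults.
  Hale: +80 → 80 ≥ 40
Round 5 — Hale defaults.
  Norton: +85 → 100 ≥ 40
Round 6 — Norton defaults.
No further defaults.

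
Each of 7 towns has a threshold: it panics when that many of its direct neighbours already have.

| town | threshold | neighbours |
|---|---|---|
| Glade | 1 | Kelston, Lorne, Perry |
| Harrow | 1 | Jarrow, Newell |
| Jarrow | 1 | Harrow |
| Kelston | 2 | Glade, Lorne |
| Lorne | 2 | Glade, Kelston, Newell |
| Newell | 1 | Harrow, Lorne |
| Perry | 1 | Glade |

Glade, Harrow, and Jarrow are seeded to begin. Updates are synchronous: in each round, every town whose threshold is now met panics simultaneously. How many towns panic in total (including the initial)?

7

Round 1 — Glade, Harrow, Jarrow panic (initial).
Round 2 — checking thresholds:
  Kelston: 1 of 2 neighbours < 2, holds.
  Lorne: 1 of 3 neighbours < 2, holds.
  Newell: 1 of 2 neighbours ≥ 1, panics.
  Perry: 1 of 1 neighbours ≥ 1, panics.
Round 3 — checking thresholds:
  Kelston: 1 of 2 neighbours < 2, holds.
  Lorne: 2 of 3 neighbours ≥ 2, panics.
Round 4 — checking thresholds:
  Kelston: 2 of 2 neighbours ≥ 2, panics.
Round 5 — no new panics; cascade stops.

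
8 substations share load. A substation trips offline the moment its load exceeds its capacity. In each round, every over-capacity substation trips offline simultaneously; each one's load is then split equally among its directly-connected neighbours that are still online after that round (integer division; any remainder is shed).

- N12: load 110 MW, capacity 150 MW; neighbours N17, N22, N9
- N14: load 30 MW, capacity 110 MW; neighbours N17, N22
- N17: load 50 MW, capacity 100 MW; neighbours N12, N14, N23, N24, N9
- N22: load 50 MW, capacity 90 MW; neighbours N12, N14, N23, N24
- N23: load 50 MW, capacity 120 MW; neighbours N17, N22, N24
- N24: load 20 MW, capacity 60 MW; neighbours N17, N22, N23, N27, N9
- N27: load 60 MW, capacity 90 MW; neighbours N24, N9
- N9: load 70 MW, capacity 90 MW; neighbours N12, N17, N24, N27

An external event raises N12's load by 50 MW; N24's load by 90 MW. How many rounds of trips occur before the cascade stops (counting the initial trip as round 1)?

3

Round 1 — N12 at 160 > 150; N24 at 110 > 60. N12, N24 trip offline.
  N12 sheds 160 MW to N17, N22, N9: 53 each (1 lost).
    N17: 50+53 = 103 > 100
    N22: 50+53 = 103 > 90
    N9: 70+53 = 123 > 90
  N24 sheds 110 MW to N17, N22, N23, N27, N9: 22 each.
    N17: 103+22 = 125 > 100
    N22: 103+22 = 125 > 90
    N23: 50+22 = 72 ≤ 120
    N27: 60+22 = 82 ≤ 90
    N9: 123+22 = 145 > 90
Round 2 — N17, N22, N9 trip offline.
  N17 sheds 125 MW to N14, N23: 62 each (1 lost).
    N14: 30+62 = 92 ≤ 110
    N23: 72+62 = 134 > 120
  N22 sheds 125 MW to N14, N23: 62 each (1 lost).
    N14: 92+62 = 154 > 110
    N23: 134+62 = 196 > 120
  N9 sheds 145 MW to N27: 145 each.
    N27: 82+145 = 227 > 90
Round 3 — N14, N23, N27 trip offline.
  N14 sheds 154 MW: no online neighbours, lost.
  N23 sheds 196 MW: no online neighbours, lost.
  N27 sheds 227 MW: no online neighbours, lost.
No further trips.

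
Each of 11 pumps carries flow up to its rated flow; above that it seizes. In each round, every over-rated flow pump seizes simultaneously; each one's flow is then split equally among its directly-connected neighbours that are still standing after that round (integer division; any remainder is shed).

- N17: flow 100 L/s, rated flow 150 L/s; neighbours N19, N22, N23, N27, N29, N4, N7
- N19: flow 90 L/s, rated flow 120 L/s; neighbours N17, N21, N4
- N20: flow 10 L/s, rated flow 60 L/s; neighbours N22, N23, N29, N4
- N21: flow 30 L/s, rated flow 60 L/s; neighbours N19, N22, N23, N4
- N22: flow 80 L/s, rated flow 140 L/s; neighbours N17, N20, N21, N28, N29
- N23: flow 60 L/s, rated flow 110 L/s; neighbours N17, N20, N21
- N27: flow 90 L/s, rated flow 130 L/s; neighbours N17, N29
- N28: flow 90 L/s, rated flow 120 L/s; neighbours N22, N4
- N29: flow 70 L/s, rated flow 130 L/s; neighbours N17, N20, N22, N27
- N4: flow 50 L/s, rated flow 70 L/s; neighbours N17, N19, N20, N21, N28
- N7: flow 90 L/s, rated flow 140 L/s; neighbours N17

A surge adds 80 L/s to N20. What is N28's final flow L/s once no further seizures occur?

Round 1 — N20 at 90 > 60. N20 seizes.
  N20 sheds 90 L/s to N22, N23, N29, N4: 22 each (2 lost).
    N22: 80+22 = 102 ≤ 140
    N23: 60+22 = 82 ≤ 110
    N29: 70+22 = 92 ≤ 130
    N4: 50+22 = 72 > 70
Round 2 — N4 seizes.
  N4 sheds 72 L/s to N17, N19, N21, N28: 18 each.
    N17: 100+18 = 118 ≤ 150
    N19: 90+18 = 108 ≤ 120
    N21: 30+18 = 48 ≤ 60
    N28: 90+18 = 108 ≤ 120
No further seizures.

108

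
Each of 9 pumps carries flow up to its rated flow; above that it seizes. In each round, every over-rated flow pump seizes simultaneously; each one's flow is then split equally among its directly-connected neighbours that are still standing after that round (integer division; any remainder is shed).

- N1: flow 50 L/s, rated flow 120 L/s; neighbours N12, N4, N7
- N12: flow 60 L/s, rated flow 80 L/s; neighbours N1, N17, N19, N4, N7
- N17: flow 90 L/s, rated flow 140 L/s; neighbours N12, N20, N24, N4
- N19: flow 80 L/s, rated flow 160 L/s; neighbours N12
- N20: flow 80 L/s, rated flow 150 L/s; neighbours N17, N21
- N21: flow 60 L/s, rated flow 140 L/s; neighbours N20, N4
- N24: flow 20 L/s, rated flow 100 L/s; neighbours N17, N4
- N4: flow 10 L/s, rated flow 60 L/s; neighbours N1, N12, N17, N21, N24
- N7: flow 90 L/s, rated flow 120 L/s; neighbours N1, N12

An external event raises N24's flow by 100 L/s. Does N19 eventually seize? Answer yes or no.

no

Round 1 — N24 at 120 > 100. N24 seizes.
  N24 sheds 120 L/s to N17, N4: 60 each.
    N17: 90+60 = 150 > 140
    N4: 10+60 = 70 > 60
Round 2 — N17, N4 seize.
  N17 sheds 150 L/s to N12, N20: 75 each.
    N12: 60+75 = 135 > 80
    N20: 80+75 = 155 > 150
  N4 sheds 70 L/s to N1, N12, N21: 23 each (1 lost).
    N1: 50+23 = 73 ≤ 120
    N12: 135+23 = 158 > 80
    N21: 60+23 = 83 ≤ 140
Round 3 — N12, N20 seize.
  N12 sheds 158 L/s to N1, N19, N7: 52 each (2 lost).
    N1: 73+52 = 125 > 120
    N19: 80+52 = 132 ≤ 160
    N7: 90+52 = 142 > 120
  N20 sheds 155 L/s to N21: 155 each.
    N21: 83+155 = 238 > 140
Round 4 — N1, N21, N7 seize.
  N1 sheds 125 L/s: no online neighbours, lost.
  N21 sheds 238 L/s: no online neighbours, lost.
  N7 sheds 142 L/s: no online neighbours, lost.
No further seizures.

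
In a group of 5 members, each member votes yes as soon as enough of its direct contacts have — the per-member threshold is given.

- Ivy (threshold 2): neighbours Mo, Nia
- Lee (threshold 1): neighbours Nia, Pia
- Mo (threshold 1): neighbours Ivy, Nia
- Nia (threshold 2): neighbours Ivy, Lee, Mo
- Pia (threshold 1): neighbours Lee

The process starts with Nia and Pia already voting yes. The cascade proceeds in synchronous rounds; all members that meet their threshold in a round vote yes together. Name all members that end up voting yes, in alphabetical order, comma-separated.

Ivy, Lee, Mo, Nia, Pia

Round 1 — Nia, Pia vote yes (initial).
Round 2 — checking thresholds:
  Ivy: 1 of 2 neighbours < 2, below threshold.
  Lee: 2 of 2 neighbours ≥ 1, votes yes.
  Mo: 1 of 2 neighbours ≥ 1, votes yes.
Round 3 — checking thresholds:
  Ivy: 2 of 2 neighbours ≥ 2, votes yes.
Round 4 — no new yes votes; cascade stops.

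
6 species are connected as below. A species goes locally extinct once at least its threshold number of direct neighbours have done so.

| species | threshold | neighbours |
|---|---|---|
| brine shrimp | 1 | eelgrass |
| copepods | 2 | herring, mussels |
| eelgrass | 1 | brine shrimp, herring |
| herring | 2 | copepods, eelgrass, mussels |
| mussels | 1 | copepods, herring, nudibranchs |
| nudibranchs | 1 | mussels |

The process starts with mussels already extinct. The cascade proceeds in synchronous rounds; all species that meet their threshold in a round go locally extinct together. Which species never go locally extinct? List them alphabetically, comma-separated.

brine shrimp, copepods, eelgrass, herring

Round 1 — mussels goes locally extinct (initial).
Round 2 — checking thresholds:
  copepods: 1 of 2 neighbours < 2, not yet.
  herring: 1 of 3 neighbours < 2, not yet.
  nudibranchs: 1 of 1 neighbours ≥ 1, goes locally extinct.
Round 3 — no new extinctions; cascade stops.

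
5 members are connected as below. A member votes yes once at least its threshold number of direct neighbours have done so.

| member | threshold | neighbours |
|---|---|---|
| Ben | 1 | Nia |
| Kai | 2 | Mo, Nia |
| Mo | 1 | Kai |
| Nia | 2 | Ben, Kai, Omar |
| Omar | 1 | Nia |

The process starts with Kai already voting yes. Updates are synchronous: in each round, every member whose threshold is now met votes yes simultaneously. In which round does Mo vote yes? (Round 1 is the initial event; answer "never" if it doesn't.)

2

Round 1 — Kai votes yes (initial).
Round 2 — checking thresholds:
  Mo: 1 of 1 neighbours ≥ 1, votes yes.
  Nia: 1 of 3 neighbours < 2, holds.
Round 3 — no new yes votes; cascade stops.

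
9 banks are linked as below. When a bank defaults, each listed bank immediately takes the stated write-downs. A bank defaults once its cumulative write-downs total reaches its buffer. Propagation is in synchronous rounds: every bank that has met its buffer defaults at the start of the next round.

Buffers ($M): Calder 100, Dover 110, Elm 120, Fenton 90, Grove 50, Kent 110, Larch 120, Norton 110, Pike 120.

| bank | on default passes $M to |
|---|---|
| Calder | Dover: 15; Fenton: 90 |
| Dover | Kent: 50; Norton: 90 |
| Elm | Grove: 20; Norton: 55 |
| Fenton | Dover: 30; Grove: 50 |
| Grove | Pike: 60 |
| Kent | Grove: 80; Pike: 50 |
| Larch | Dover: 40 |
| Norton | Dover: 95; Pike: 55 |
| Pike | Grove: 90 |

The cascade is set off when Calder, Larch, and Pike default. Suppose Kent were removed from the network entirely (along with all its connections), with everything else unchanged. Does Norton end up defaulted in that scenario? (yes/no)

With Kent removed:
Round 1 — Calder, Larch, Pike default (initial).
  Dover: +15+40 → 55 < 110
  Fenton: +90 → 90 ≥ 90
  Grove: +90 → 90 ≥ 50
Round 2 — Fenton, Grove default.
  Dover: +30 → 85 < 110
No further defaults.

no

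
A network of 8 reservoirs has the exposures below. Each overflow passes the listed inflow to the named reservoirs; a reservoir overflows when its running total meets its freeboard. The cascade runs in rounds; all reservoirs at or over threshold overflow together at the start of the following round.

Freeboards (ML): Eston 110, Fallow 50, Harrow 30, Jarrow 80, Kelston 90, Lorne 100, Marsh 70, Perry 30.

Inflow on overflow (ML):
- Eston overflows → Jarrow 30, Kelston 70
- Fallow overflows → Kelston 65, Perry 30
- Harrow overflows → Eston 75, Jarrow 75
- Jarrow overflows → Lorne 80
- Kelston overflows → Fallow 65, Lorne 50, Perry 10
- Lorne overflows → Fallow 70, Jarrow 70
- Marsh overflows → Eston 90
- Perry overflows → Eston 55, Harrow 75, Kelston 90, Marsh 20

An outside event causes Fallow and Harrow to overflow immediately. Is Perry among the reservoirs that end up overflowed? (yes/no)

yes

Round 1 — Fallow, Harrow overflow (initial).
  Eston: +75 → 75 < 110
  Jarrow: +75 → 75 < 80
  Kelston: +65 → 65 < 90
  Perry: +30 → 30 ≥ 30
Round 2 — Perry overflows.
  Eston: +55 → 130 ≥ 110
  Kelston: +90 → 155 ≥ 90
  Marsh: +20 → 20 < 70
Round 3 — Eston, Kelston overflow.
  Jarrow: +30 → 105 ≥ 80
  Lorne: +50 → 50 < 100
Round 4 — Jarrow overflows.
  Lorne: +80 → 130 ≥ 100
Round 5 — Lorne overflows.
No further overflows.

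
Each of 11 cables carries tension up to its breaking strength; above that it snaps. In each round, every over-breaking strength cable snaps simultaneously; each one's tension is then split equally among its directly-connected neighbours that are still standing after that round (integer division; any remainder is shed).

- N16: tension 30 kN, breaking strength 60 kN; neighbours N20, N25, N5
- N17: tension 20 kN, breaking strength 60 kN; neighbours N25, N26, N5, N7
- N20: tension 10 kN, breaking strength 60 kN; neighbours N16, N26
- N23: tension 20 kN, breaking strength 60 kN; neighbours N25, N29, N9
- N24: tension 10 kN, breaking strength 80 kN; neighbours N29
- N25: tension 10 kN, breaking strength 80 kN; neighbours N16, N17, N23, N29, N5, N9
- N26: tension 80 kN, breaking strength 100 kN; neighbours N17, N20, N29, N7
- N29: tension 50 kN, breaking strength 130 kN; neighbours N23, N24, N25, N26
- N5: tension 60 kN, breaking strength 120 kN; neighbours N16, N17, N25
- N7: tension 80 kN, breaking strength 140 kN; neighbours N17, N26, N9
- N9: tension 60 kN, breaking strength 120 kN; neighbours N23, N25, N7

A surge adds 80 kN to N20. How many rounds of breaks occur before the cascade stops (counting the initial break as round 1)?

Round 1 — N20 at 90 > 60. N20 snaps.
  N20 sheds 90 kN to N16, N26: 45 each.
    N16: 30+45 = 75 > 60
    N26: 80+45 = 125 > 100
Round 2 — N16, N26 snap.
  N16 sheds 75 kN to N25, N5: 37 each (1 lost).
    N25: 10+37 = 47 ≤ 80
    N5: 60+37 = 97 ≤ 120
  N26 sheds 125 kN to N17, N29, N7: 41 each (2 lost).
    N17: 20+41 = 61 > 60
    N29: 50+41 = 91 ≤ 130
    N7: 80+41 = 121 ≤ 140
Round 3 — N17 snaps.
  N17 sheds 61 kN to N25, N5, N7: 20 each (1 lost).
    N25: 47+20 = 67 ≤ 80
    N5: 97+20 = 117 ≤ 120
    N7: 121+20 = 141 > 140
Round 4 — N7 snaps.
  N7 sheds 141 kN to N9: 141 each.
    N9: 60+141 = 201 > 120
Round 5 — N9 snaps.
  N9 sheds 201 kN to N23, N25: 100 each (1 lost).
    N23: 20+100 = 120 > 60
    N25: 67+100 = 167 > 80
Round 6 — N23, N25 snap.
  N23 sheds 120 kN to N29: 120 each.
    N29: 91+120 = 211 > 130
  N25 sheds 167 kN to N29, N5: 83 each (1 lost).
    N29: 211+83 = 294 > 130
    N5: 117+83 = 200 > 120
Round 7 — N29, N5 snap.
  N29 sheds 294 kN to N24: 294 each.
    N24: 10+294 = 304 > 80
  N5 sheds 200 kN: no online neighbours, lost.
Round 8 — N24 snaps.
  N24 sheds 304 kN: no online neighbours, lost.
No further breaks.

8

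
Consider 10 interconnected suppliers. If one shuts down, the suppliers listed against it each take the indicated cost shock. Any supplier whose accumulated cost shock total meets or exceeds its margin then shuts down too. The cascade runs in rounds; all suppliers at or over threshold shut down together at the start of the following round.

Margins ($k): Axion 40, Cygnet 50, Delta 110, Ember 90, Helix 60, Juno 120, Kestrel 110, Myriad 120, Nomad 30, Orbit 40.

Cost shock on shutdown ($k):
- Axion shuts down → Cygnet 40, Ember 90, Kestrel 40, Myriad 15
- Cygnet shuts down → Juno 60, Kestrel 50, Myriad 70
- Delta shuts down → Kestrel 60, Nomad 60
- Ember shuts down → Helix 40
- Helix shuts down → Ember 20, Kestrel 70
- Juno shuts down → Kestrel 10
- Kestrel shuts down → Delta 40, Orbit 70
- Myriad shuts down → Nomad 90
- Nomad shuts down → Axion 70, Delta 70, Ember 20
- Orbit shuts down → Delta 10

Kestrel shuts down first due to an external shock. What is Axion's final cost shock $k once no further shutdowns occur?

0

Round 1 — Kestrel shuts down (initial).
  Delta: +40 → 40 < 110
  Orbit: +70 → 70 ≥ 40
Round 2 — Orbit shuts down.
  Delta: +10 → 50 < 110
No further shutdowns.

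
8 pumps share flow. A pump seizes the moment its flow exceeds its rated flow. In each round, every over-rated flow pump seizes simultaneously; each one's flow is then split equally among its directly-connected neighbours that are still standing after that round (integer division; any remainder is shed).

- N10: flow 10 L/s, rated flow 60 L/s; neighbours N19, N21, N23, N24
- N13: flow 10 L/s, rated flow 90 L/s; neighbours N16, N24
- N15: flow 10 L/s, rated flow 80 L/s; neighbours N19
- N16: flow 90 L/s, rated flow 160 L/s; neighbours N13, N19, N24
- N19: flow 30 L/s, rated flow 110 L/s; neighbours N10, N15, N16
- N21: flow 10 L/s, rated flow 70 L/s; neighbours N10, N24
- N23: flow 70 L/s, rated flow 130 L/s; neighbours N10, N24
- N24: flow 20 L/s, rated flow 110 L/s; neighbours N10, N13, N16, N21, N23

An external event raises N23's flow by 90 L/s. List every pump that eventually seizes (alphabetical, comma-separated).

N10, N21, N23, N24

Round 1 — N23 at 160 > 130. N23 seizes.
  N23 sheds 160 L/s to N10, N24: 80 each.
    N10: 10+80 = 90 > 60
    N24: 20+80 = 100 ≤ 110
Round 2 — N10 seizes.
  N10 sheds 90 L/s to N19, N21, N24: 30 each.
    N19: 30+30 = 60 ≤ 110
    N21: 10+30 = 40 ≤ 70
    N24: 100+30 = 130 > 110
Round 3 — N24 seizes.
  N24 sheds 130 L/s to N13, N16, N21: 43 each (1 lost).
    N13: 10+43 = 53 ≤ 90
    N16: 90+43 = 133 ≤ 160
    N21: 40+43 = 83 > 70
Round 4 — N21 seizes.
  N21 sheds 83 L/s: no online neighbours, lost.
No further seizures.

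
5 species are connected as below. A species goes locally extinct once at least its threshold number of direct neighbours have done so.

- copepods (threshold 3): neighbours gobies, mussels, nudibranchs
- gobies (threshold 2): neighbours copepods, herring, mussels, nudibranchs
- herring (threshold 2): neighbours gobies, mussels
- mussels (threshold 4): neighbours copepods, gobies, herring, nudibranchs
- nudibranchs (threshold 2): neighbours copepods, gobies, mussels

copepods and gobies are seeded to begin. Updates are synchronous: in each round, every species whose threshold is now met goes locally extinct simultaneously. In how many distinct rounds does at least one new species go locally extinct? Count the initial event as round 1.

Round 1 — copepods, gobies go locally extinct (initial).
Round 2 — checking thresholds:
  herring: 1 of 2 neighbours < 2, not yet.
  mussels: 2 of 4 neighbours < 4, not yet.
  nudibranchs: 2 of 3 neighbours ≥ 2, goes locally extinct.
Round 3 — no new extinctions; cascade stops.

2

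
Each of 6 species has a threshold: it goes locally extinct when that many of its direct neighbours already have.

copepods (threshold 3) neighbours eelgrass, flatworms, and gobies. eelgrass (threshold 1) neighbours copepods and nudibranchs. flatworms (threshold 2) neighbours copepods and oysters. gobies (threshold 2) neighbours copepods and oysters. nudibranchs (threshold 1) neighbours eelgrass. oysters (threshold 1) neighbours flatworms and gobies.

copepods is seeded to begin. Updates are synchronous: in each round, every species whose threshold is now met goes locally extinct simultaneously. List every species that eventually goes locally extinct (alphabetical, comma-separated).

Round 1 — copepods goes locally extinct (initial).
Round 2 — checking thresholds:
  eelgrass: 1 of 2 neighbours ≥ 1, goes locally extinct.
  flatworms: 1 of 2 neighbours < 2, not yet.
  gobies: 1 of 2 neighbours < 2, not yet.
Round 3 — checking thresholds:
  flatworms: 1 of 2 neighbours < 2, not yet.
  gobies: 1 of 2 neighbours < 2, not yet.
  nudibranchs: 1 of 1 neighbours ≥ 1, goes locally extinct.
Round 4 — no new extinctions; cascade stops.

copepods, eelgrass, nudibranchs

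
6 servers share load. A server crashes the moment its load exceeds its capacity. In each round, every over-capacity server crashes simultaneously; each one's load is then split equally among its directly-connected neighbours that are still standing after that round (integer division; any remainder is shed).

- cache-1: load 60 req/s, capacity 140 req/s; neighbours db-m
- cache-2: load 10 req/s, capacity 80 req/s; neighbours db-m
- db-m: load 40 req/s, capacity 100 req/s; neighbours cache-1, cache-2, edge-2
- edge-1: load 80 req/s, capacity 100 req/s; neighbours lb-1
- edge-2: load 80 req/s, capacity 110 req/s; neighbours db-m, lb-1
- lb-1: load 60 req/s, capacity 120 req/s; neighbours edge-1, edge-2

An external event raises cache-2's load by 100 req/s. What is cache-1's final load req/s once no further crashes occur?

135

Round 1 — cache-2 at 110 > 80. cache-2 crashes.
  cache-2 sheds 110 req/s to db-m: 110 each.
    db-m: 40+110 = 150 > 100
Round 2 — db-m crashes.
  db-m sheds 150 req/s to cache-1, edge-2: 75 each.
    cache-1: 60+75 = 135 ≤ 140
    edge-2: 80+75 = 155 > 110
Round 3 — edge-2 crashes.
  edge-2 sheds 155 req/s to lb-1: 155 each.
    lb-1: 60+155 = 215 > 120
Round 4 — lb-1 crashes.
  lb-1 sheds 215 req/s to edge-1: 215 each.
    edge-1: 80+215 = 295 > 100
Round 5 — edge-1 crashes.
  edge-1 sheds 295 req/s: no online neighbours, lost.
No further crashes.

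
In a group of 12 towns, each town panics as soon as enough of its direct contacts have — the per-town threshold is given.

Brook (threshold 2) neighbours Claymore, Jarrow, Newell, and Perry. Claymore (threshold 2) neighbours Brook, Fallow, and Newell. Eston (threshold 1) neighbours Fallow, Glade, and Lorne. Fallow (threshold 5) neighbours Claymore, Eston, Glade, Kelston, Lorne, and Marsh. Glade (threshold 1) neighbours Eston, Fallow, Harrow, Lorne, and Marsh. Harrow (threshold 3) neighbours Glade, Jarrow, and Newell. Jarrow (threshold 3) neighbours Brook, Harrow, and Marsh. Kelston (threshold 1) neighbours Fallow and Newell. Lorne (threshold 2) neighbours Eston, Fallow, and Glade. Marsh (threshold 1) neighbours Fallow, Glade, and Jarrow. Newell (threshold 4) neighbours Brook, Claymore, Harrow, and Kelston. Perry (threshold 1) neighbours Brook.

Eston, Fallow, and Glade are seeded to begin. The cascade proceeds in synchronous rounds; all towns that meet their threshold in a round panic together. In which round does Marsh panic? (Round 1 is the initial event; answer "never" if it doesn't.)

2

Round 1 — Eston, Fallow, Glade panic (initial).
Round 2 — checking thresholds:
  Claymore: 1 of 3 neighbours < 2, not yet.
  Harrow: 1 of 3 neighbours < 3, not yet.
  Kelston: 1 of 2 neighbours ≥ 1, panics.
  Lorne: 3 of 3 neighbours ≥ 2, panics.
  Marsh: 2 of 3 neighbours ≥ 1, panics.
Round 3 — no new panics; cascade stops.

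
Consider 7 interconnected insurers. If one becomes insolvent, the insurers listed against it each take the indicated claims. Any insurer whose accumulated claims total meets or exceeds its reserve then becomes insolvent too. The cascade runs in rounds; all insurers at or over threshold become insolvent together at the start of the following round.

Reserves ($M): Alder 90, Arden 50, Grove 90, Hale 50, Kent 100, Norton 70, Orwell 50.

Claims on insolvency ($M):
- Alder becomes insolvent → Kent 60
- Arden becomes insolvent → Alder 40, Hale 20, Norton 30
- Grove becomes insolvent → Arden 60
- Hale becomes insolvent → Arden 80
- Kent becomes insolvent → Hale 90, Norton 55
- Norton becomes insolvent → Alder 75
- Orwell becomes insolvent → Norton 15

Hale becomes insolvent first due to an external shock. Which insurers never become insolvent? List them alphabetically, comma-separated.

Alder, Grove, Kent, Norton, Orwell

Round 1 — Hale becomes insolvent (initial).
  Arden: +80 → 80 ≥ 50
Round 2 — Arden becomes insolvent.
  Alder: +40 → 40 < 90
  Norton: +30 → 30 < 70
No further insolvencies.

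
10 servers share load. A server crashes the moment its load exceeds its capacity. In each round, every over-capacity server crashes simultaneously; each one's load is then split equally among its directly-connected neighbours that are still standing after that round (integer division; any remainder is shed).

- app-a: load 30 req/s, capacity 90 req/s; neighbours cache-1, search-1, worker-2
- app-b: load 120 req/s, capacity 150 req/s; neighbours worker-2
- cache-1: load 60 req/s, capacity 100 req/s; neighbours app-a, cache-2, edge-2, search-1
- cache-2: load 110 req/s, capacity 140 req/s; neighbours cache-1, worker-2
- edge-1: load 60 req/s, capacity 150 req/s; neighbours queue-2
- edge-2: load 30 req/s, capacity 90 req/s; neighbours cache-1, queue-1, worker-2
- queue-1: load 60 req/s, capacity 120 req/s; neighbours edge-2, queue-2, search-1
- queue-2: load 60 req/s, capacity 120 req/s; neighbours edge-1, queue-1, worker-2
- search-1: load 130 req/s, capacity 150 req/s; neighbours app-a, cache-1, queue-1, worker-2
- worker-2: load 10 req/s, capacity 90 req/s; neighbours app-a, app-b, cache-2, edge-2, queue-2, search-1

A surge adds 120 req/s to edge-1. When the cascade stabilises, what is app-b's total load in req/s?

146

Round 1 — edge-1 at 180 > 150. edge-1 crashes.
  edge-1 sheds 180 req/s to queue-2: 180 each.
    queue-2: 60+180 = 240 > 120
Round 2 — queue-2 crashes.
  queue-2 sheds 240 req/s to queue-1, worker-2: 120 each.
    queue-1: 60+120 = 180 > 120
    worker-2: 10+120 = 130 > 90
Round 3 — queue-1, worker-2 crash.
  queue-1 sheds 180 req/s to edge-2, search-1: 90 each.
    edge-2: 30+90 = 120 > 90
    search-1: 130+90 = 220 > 150
  worker-2 sheds 130 req/s to app-a, app-b, cache-2, edge-2, search-1: 26 each.
    app-a: 30+26 = 56 ≤ 90
    app-b: 120+26 = 146 ≤ 150
    cache-2: 110+26 = 136 ≤ 140
    edge-2: 120+26 = 146 > 90
    search-1: 220+26 = 246 > 150
Round 4 — edge-2, search-1 crash.
  edge-2 sheds 146 req/s to cache-1: 146 each.
    cache-1: 60+146 = 206 > 100
  search-1 sheds 246 req/s to app-a, cache-1: 123 each.
    app-a: 56+123 = 179 > 90
    cache-1: 206+123 = 329 > 100
Round 5 — app-a, cache-1 crash.
  app-a sheds 179 req/s: no online neighbours, lost.
  cache-1 sheds 329 req/s to cache-2: 329 each.
    cache-2: 136+329 = 465 > 140
Round 6 — cache-2 crashes.
  cache-2 sheds 465 req/s: no online neighbours, lost.
No further crashes.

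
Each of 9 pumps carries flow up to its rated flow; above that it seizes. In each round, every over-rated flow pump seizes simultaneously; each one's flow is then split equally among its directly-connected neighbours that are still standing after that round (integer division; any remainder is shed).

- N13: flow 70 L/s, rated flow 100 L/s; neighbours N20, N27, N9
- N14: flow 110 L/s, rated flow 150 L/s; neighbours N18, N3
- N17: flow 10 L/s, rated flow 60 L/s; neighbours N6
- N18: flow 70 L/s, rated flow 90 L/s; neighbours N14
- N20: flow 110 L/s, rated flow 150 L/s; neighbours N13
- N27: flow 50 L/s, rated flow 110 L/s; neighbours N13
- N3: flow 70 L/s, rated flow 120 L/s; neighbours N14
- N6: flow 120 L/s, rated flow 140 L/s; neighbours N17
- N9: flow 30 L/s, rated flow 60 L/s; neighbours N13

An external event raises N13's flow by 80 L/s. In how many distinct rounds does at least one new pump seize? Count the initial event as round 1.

2

Round 1 — N13 at 150 > 100. N13 seizes.
  N13 sheds 150 L/s to N20, N27, N9: 50 each.
    N20: 110+50 = 160 > 150
    N27: 50+50 = 100 ≤ 110
    N9: 30+50 = 80 > 60
Round 2 — N20, N9 seize.
  N20 sheds 160 L/s: no online neighbours, lost.
  N9 sheds 80 L/s: no online neighbours, lost.
No further seizures.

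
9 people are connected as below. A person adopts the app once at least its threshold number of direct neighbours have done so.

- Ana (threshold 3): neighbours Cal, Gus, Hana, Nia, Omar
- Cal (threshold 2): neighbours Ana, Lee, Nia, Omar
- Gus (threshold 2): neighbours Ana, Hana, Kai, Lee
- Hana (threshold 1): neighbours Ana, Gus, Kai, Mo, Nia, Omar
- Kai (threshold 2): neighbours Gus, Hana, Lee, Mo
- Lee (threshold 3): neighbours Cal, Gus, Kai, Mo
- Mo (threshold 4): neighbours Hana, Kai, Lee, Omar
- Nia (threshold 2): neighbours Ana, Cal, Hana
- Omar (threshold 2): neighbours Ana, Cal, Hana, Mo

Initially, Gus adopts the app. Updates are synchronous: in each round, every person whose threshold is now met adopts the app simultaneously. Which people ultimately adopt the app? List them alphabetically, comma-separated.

Gus, Hana, Kai

Round 1 — Gus adopts the app (initial).
Round 2 — checking thresholds:
  Ana: 1 of 5 neighbours < 3, holds.
  Hana: 1 of 6 neighbours ≥ 1, adopts the app.
  Kai: 1 of 4 neighbours < 2, holds.
  Lee: 1 of 4 neighbours < 3, holds.
Round 3 — checking thresholds:
  Ana: 2 of 5 neighbours < 3, holds.
  Kai: 2 of 4 neighbours ≥ 2, adopts the app.
  Lee: 1 of 4 neighbours < 3, holds.
  Mo: 1 of 4 neighbours < 4, holds.
  Nia: 1 of 3 neighbours < 2, holds.
  Omar: 1 of 4 neighbours < 2, holds.
Round 4 — no new adoptions; cascade stops.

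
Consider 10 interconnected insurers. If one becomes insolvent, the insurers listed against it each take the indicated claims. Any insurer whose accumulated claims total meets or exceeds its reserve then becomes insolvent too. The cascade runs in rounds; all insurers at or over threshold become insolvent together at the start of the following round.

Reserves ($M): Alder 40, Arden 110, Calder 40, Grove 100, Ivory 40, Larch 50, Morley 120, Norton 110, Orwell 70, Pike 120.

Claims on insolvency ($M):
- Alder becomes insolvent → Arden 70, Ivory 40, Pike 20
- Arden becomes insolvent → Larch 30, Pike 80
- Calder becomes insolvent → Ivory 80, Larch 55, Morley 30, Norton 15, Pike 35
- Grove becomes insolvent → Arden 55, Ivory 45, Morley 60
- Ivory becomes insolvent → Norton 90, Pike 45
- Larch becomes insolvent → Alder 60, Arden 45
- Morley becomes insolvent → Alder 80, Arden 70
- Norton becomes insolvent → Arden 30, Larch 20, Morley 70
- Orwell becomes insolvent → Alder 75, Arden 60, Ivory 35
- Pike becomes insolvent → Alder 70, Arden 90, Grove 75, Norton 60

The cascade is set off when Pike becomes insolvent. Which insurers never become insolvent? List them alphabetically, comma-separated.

Round 1 — Pike becomes insolvent (initial).
  Alder: +70 → 70 ≥ 40
  Arden: +90 → 90 < 110
  Grove: +75 → 75 < 100
  Norton: +60 → 60 < 110
Round 2 — Alder becomes insolvent.
  Arden: +70 → 160 ≥ 110
  Ivory: +40 → 40 ≥ 40
Round 3 — Arden, Ivory become insolvent.
  Larch: +30 → 30 < 50
  Norton: +90 → 150 ≥ 110
Round 4 — Norton becomes insolvent.
  Larch: +20 → 50 ≥ 50
  Morley: +70 → 70 < 120
Round 5 — Larch becomes insolvent.
No further insolvencies.

Calder, Grove, Morley, Orwell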